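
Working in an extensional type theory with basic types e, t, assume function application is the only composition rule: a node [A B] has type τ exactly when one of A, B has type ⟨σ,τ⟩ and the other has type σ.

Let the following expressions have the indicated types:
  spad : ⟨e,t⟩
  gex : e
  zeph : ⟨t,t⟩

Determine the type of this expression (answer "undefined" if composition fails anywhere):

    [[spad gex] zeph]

At [spad gex], spad : ⟨e,t⟩ takes gex : e, giving t.
At [[spad gex] zeph], zeph : ⟨t,t⟩ takes [spad gex] : t, giving t.

t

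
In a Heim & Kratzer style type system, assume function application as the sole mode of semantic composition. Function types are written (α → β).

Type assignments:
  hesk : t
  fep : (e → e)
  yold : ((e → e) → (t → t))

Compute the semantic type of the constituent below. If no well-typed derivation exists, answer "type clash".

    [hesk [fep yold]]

[fep yold] — yold of type ((e → e) → (t → t)) combines with fep of type (e → e): type (t → t).
[hesk [fep yold]] — [fep yold] of type (t → t) combines with hesk of type t: type t.

t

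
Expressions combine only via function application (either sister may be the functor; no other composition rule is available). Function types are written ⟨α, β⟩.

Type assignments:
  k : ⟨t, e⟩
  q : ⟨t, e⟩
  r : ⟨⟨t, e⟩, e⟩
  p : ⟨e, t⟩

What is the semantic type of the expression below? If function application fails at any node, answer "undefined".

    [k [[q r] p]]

e

[q r]: ⟨⟨t, e⟩, e⟩ applied to ⟨t, e⟩ yields e.
[[q r] p]: ⟨e, t⟩ applied to e yields t.
[k [[q r] p]]: ⟨t, e⟩ applied to t yields e.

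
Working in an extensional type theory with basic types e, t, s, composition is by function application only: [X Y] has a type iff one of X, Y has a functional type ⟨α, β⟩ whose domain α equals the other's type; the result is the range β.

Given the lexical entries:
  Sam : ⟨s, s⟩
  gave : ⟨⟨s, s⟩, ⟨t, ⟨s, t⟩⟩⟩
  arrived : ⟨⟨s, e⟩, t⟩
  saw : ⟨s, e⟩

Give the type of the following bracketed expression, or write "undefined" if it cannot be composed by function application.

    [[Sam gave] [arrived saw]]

[Sam gave]: ⟨⟨s, s⟩, ⟨t, ⟨s, t⟩⟩⟩ applied to ⟨s, s⟩ yields ⟨t, ⟨s, t⟩⟩.
[arrived saw]: ⟨⟨s, e⟩, t⟩ applied to ⟨s, e⟩ yields t.
[[Sam gave] [arrived saw]]: ⟨t, ⟨s, t⟩⟩ applied to t yields ⟨s, t⟩.

⟨s, t⟩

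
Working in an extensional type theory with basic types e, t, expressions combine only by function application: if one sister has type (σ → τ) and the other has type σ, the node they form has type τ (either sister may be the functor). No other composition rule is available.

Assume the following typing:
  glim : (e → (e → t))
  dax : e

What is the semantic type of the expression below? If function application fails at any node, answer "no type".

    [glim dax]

[glim dax] — glim of type (e → (e → t)) combines with dax of type e: type (e → t).

(e → t)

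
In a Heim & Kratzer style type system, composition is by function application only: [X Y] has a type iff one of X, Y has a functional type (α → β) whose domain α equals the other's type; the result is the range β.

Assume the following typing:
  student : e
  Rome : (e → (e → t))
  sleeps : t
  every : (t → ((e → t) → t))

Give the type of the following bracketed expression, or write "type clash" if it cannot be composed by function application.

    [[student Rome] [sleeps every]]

t

[student Rome]: functor Rome : (e → (e → t)), argument student : e; result (e → t).
[sleeps every]: functor every : (t → ((e → t) → t)), argument sleeps : t; result ((e → t) → t).
[[student Rome] [sleeps every]]: functor [sleeps every] : ((e → t) → t), argument [student Rome] : (e → t); result t.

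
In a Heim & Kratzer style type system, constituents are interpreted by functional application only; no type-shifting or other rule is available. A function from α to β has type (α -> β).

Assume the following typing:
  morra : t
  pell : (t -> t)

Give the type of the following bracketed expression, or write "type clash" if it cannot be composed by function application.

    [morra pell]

t

At [morra pell], pell : (t -> t) takes morra : t, giving t.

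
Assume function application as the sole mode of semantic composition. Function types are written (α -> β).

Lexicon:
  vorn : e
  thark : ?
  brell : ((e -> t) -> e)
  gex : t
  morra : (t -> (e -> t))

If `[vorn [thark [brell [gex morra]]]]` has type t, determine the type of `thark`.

(e -> (e -> t))

At [vorn [thark [brell [gex morra]]]] (required: t): vorn is e, which is not a function with range t; hence [thark [brell [gex morra]]] is the functor — type (e -> t).
At [thark [brell [gex morra]]] (required: (e -> t)): [brell [gex morra]] is e, which is not a function with range (e -> t); hence thark is the functor — type (e -> (e -> t)).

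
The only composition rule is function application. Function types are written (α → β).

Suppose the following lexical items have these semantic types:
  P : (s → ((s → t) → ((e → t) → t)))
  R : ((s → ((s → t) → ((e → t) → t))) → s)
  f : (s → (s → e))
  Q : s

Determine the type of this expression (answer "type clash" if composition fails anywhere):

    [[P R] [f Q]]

e

[P R] — R of type ((s → ((s → t) → ((e → t) → t))) → s) combines with P of type (s → ((s → t) → ((e → t) → t))): type s.
[f Q] — f of type (s → (s → e)) combines with Q of type s: type (s → e).
[[P R] [f Q]] — [f Q] of type (s → e) combines with [P R] of type s: type e.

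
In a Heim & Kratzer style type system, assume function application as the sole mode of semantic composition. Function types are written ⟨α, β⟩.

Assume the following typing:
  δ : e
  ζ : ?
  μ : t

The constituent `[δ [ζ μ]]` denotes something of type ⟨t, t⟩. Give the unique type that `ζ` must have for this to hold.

⟨t, ⟨e, ⟨t, t⟩⟩⟩

[δ [ζ μ]] is required to be ⟨t, t⟩. δ : e cannot yield ⟨t, t⟩ as functor, so [ζ μ] : ⟨e, ⟨t, t⟩⟩.
[ζ μ] is required to be ⟨e, ⟨t, t⟩⟩. μ : t cannot yield ⟨e, ⟨t, t⟩⟩ as functor, so ζ : ⟨t, ⟨e, ⟨t, t⟩⟩⟩.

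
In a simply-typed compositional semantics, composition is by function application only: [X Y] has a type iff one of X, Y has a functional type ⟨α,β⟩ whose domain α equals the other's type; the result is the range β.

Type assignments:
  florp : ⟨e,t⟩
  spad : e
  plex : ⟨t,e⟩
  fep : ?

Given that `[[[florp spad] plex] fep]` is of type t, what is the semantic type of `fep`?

[[[florp spad] plex] fep] is required to be t. [[florp spad] plex] : e cannot yield t as functor, so fep : ⟨e,t⟩.

⟨e,t⟩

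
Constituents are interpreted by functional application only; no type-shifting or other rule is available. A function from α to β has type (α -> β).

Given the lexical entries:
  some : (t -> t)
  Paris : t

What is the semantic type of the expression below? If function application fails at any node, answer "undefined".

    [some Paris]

t

At [some Paris], some : (t -> t) takes Paris : t, giving t.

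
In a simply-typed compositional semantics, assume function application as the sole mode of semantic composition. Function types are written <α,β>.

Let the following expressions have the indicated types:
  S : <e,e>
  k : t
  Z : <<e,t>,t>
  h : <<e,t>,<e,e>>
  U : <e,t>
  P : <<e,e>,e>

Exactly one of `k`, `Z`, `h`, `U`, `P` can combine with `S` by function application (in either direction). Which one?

P

k : t — no; S wants e, and k wants nothing (atomic).
Z : <<e,t>,t> — no; S wants e, and Z wants <e,t>.
h : <<e,t>,<e,e>> — no; S wants e, and h wants <e,t>.
U : <e,t> — no; S wants e, and U wants e.
P — combines: P : <<e,e>,e> takes S : <e,e> as argument, giving e.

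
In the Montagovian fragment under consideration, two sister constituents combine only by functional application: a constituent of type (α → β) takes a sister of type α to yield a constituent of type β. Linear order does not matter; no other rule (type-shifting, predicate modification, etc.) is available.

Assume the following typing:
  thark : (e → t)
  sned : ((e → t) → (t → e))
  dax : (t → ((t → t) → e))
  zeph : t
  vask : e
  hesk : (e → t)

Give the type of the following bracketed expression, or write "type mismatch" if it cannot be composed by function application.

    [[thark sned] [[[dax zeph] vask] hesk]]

[thark sned]: ((e → t) → (t → e)) applied to (e → t) yields (t → e).
[dax zeph]: (t → ((t → t) → e)) applied to t yields ((t → t) → e).
At [[dax zeph] vask]: neither ((t → t) → e) nor e can take the other as argument; the node is ill-typed.

type mismatch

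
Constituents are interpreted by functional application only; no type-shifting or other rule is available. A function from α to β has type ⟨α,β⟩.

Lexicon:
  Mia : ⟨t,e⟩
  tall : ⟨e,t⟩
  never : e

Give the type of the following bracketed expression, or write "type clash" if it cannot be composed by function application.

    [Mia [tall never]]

[tall never] — tall of type ⟨e,t⟩ combines with never of type e: type t.
[Mia [tall never]] — Mia of type ⟨t,e⟩ combines with [tall never] of type t: type e.

e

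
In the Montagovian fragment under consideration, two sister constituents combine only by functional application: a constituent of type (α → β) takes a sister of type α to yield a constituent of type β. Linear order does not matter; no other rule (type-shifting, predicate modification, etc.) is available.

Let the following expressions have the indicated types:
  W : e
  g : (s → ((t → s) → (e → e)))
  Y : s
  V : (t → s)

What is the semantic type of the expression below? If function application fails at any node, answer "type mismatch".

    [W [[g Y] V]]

[g Y]: functor g : (s → ((t → s) → (e → e))), argument Y : s; result ((t → s) → (e → e)).
[[g Y] V]: functor [g Y] : ((t → s) → (e → e)), argument V : (t → s); result (e → e).
[W [[g Y] V]]: functor [[g Y] V] : (e → e), argument W : e; result e.

e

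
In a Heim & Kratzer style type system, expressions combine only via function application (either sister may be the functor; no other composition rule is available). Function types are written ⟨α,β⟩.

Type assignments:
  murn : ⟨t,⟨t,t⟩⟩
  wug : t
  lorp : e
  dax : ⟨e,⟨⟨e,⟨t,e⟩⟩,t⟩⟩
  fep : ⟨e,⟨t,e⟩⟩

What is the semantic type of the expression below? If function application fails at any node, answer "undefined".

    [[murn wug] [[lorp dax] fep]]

[murn wug]: functor murn : ⟨t,⟨t,t⟩⟩, argument wug : t; result ⟨t,t⟩.
[lorp dax]: functor dax : ⟨e,⟨⟨e,⟨t,e⟩⟩,t⟩⟩, argument lorp : e; result ⟨⟨e,⟨t,e⟩⟩,t⟩.
[[lorp dax] fep]: functor [lorp dax] : ⟨⟨e,⟨t,e⟩⟩,t⟩, argument fep : ⟨e,⟨t,e⟩⟩; result t.
[[murn wug] [[lorp dax] fep]]: functor [murn wug] : ⟨t,t⟩, argument [[lorp dax] fep] : t; result t.

t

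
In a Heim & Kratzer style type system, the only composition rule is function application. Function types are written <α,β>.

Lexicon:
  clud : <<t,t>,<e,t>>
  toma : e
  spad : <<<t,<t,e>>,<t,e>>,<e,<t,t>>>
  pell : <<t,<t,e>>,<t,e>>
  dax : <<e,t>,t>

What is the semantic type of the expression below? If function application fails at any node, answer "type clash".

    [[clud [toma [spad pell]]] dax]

t

[spad pell]: <<<t,<t,e>>,<t,e>>,<e,<t,t>>> applied to <<t,<t,e>>,<t,e>> yields <e,<t,t>>.
[toma [spad pell]]: <e,<t,t>> applied to e yields <t,t>.
[clud [toma [spad pell]]]: <<t,t>,<e,t>> applied to <t,t> yields <e,t>.
[[clud [toma [spad pell]]] dax]: <<e,t>,t> applied to <e,t> yields t.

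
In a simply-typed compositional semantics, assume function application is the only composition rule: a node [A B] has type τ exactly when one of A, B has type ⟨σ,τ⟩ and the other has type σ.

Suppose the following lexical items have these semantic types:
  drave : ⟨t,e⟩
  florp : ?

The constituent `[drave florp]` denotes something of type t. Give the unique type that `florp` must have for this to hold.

[drave florp] must have type t. The sister drave has type ⟨t,e⟩; that is not a function onto t, so florp must be the functor, of type ⟨⟨t,e⟩,t⟩.

⟨⟨t,e⟩,t⟩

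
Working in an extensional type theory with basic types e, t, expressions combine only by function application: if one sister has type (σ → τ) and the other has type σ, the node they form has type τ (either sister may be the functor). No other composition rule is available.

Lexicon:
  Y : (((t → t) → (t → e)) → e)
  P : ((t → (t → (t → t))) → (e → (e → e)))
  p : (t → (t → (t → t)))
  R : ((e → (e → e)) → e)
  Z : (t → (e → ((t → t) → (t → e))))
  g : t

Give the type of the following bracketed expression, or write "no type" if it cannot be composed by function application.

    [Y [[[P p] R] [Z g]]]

At [P p], P : ((t → (t → (t → t))) → (e → (e → e))) takes p : (t → (t → (t → t))), giving (e → (e → e)).
At [[P p] R], R : ((e → (e → e)) → e) takes [P p] : (e → (e → e)), giving e.
At [Z g], Z : (t → (e → ((t → t) → (t → e)))) takes g : t, giving (e → ((t → t) → (t → e))).
At [[[P p] R] [Z g]], [Z g] : (e → ((t → t) → (t → e))) takes [[P p] R] : e, giving ((t → t) → (t → e)).
At [Y [[[P p] R] [Z g]]], Y : (((t → t) → (t → e)) → e) takes [[[P p] R] [Z g]] : ((t → t) → (t → e)), giving e.

e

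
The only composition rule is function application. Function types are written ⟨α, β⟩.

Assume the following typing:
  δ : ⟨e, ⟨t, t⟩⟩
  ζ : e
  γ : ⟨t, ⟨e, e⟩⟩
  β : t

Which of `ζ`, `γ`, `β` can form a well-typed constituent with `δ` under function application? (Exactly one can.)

ζ — combines: δ : ⟨e, ⟨t, t⟩⟩ takes ζ : e as argument, giving ⟨t, t⟩.
γ : ⟨t, ⟨e, e⟩⟩ — δ needs e; γ needs t; neither fits.
β : t — δ needs e; β needs nothing (atomic); neither fits.

ζ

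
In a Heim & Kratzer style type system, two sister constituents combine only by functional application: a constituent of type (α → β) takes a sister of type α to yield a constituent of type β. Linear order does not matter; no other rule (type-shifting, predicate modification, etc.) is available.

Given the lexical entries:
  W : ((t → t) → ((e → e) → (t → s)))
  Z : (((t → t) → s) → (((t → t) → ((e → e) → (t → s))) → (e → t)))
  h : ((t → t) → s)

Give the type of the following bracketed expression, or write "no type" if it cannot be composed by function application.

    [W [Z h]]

At [Z h], Z : (((t → t) → s) → (((t → t) → ((e → e) → (t → s))) → (e → t))) takes h : ((t → t) → s), giving (((t → t) → ((e → e) → (t → s))) → (e → t)).
At [W [Z h]], [Z h] : (((t → t) → ((e → e) → (t → s))) → (e → t)) takes W : ((t → t) → ((e → e) → (t → s))), giving (e → t).

(e → t)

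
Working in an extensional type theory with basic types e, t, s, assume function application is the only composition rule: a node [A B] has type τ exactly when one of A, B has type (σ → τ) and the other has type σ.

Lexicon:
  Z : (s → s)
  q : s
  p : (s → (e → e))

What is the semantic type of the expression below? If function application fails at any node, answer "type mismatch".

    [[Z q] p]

(e → e)

[Z q]: (s → s) applied to s yields s.
[[Z q] p]: (s → (e → e)) applied to s yields (e → e).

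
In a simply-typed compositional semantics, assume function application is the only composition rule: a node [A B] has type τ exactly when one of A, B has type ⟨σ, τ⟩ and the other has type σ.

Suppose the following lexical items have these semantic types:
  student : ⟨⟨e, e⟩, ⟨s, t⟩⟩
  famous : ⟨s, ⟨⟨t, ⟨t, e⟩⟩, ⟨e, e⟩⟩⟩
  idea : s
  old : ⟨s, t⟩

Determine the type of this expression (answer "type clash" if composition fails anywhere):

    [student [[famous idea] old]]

type clash

[famous idea] — famous of type ⟨s, ⟨⟨t, ⟨t, e⟩⟩, ⟨e, e⟩⟩⟩ combines with idea of type s: type ⟨⟨t, ⟨t, e⟩⟩, ⟨e, e⟩⟩.
[[famous idea] old]: ⟨⟨t, ⟨t, e⟩⟩, ⟨e, e⟩⟩ and ⟨s, t⟩ cannot combine by function application — type clash.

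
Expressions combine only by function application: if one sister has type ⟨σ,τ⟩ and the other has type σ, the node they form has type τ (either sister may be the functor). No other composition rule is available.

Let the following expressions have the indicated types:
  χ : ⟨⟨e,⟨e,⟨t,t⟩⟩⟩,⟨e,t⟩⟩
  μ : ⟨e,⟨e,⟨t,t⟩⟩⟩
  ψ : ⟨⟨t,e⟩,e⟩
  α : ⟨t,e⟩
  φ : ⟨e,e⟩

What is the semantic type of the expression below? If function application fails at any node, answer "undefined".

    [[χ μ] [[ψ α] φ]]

t

[χ μ] — χ of type ⟨⟨e,⟨e,⟨t,t⟩⟩⟩,⟨e,t⟩⟩ combines with μ of type ⟨e,⟨e,⟨t,t⟩⟩⟩: type ⟨e,t⟩.
[ψ α] — ψ of type ⟨⟨t,e⟩,e⟩ combines with α of type ⟨t,e⟩: type e.
[[ψ α] φ] — φ of type ⟨e,e⟩ combines with [ψ α] of type e: type e.
[[χ μ] [[ψ α] φ]] — [χ μ] of type ⟨e,t⟩ combines with [[ψ α] φ] of type e: type t.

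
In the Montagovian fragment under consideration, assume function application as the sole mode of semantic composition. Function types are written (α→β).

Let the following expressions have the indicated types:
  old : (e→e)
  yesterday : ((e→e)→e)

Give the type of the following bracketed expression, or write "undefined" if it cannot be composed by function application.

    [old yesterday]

e

At [old yesterday], yesterday : ((e→e)→e) takes old : (e→e), giving e.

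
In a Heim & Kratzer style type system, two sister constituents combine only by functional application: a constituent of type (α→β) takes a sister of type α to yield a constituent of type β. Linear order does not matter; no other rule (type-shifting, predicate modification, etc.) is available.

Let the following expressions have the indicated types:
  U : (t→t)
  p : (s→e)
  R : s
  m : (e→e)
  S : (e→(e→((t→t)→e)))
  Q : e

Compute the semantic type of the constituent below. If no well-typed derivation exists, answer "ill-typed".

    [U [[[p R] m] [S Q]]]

e

[p R]: p is (s→e), R is s; result e.
[[p R] m]: m is (e→e), [p R] is e; result e.
[S Q]: S is (e→(e→((t→t)→e))), Q is e; result (e→((t→t)→e)).
[[[p R] m] [S Q]]: [S Q] is (e→((t→t)→e)), [[p R] m] is e; result ((t→t)→e).
[U [[[p R] m] [S Q]]]: [[[p R] m] [S Q]] is ((t→t)→e), U is (t→t); result e.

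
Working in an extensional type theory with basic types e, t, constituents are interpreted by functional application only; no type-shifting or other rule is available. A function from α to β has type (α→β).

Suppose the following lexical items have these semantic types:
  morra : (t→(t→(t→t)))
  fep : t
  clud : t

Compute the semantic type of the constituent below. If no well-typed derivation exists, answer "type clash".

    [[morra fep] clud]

(t→t)

[morra fep]: (t→(t→(t→t))) applied to t yields (t→(t→t)).
[[morra fep] clud]: (t→(t→t)) applied to t yields (t→t).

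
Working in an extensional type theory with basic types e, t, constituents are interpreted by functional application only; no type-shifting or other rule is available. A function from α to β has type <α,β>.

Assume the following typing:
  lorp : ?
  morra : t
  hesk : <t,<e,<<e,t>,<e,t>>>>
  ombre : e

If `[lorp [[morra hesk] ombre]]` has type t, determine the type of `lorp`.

<<<e,t>,<e,t>>,t>

At [lorp [[morra hesk] ombre]] (required: t): [[morra hesk] ombre] is <<e,t>,<e,t>>, which is not a function with range t; hence lorp is the functor — type <<<e,t>,<e,t>>,t>.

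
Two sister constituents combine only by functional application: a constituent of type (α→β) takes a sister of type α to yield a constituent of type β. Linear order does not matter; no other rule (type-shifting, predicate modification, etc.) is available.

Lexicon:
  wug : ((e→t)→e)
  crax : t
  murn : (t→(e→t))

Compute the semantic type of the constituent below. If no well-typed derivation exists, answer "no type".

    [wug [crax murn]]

e

[crax murn]: murn is (t→(e→t)), crax is t; result (e→t).
[wug [crax murn]]: wug is ((e→t)→e), [crax murn] is (e→t); result e.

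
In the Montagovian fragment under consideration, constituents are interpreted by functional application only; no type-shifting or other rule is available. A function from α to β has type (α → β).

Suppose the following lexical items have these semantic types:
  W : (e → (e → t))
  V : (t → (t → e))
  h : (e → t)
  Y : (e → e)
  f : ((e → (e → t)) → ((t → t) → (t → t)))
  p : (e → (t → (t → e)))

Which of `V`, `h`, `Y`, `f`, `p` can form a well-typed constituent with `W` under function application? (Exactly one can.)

V : (t → (t → e)) — neither side's domain matches the other.
h : (e → t) — neither side's domain matches the other.
Y : (e → e) — neither side's domain matches the other.
f — combines: f : ((e → (e → t)) → ((t → t) → (t → t))) takes W : (e → (e → t)) as argument, giving ((t → t) → (t → t)).
p : (e → (t → (t → e))) — neither side's domain matches the other.

f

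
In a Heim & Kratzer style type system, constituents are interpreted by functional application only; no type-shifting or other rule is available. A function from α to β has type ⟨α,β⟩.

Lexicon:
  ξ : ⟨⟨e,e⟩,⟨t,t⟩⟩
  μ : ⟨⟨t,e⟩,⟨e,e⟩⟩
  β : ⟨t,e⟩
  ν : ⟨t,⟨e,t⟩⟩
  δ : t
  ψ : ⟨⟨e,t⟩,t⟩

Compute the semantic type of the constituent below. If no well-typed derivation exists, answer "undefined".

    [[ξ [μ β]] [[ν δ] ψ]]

[μ β]: ⟨⟨t,e⟩,⟨e,e⟩⟩ applied to ⟨t,e⟩ yields ⟨e,e⟩.
[ξ [μ β]]: ⟨⟨e,e⟩,⟨t,t⟩⟩ applied to ⟨e,e⟩ yields ⟨t,t⟩.
[ν δ]: ⟨t,⟨e,t⟩⟩ applied to t yields ⟨e,t⟩.
[[ν δ] ψ]: ⟨⟨e,t⟩,t⟩ applied to ⟨e,t⟩ yields t.
[[ξ [μ β]] [[ν δ] ψ]]: ⟨t,t⟩ applied to t yields t.

t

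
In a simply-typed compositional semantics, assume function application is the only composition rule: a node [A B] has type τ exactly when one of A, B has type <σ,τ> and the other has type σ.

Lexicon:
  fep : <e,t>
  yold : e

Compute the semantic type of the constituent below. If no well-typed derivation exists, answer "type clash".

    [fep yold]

[fep yold]: <e,t> applied to e yields t.

t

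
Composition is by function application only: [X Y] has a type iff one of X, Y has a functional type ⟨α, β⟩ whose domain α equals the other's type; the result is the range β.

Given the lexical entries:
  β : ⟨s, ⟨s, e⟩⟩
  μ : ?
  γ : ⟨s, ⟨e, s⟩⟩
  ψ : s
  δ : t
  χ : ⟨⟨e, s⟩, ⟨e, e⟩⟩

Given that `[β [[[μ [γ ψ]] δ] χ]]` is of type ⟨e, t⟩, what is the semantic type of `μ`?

⟨⟨e, s⟩, ⟨t, ⟨⟨⟨e, s⟩, ⟨e, e⟩⟩, ⟨⟨s, ⟨s, e⟩⟩, ⟨e, t⟩⟩⟩⟩⟩

[β [[[μ [γ ψ]] δ] χ]] must have type ⟨e, t⟩. The sister β has type ⟨s, ⟨s, e⟩⟩; that is not a function onto ⟨e, t⟩, so [[[μ [γ ψ]] δ] χ] must be the functor, of type ⟨⟨s, ⟨s, e⟩⟩, ⟨e, t⟩⟩.
[[[μ [γ ψ]] δ] χ] must have type ⟨⟨s, ⟨s, e⟩⟩, ⟨e, t⟩⟩. The sister χ has type ⟨⟨e, s⟩, ⟨e, e⟩⟩; that is not a function onto ⟨⟨s, ⟨s, e⟩⟩, ⟨e, t⟩⟩, so [[μ [γ ψ]] δ] must be the functor, of type ⟨⟨⟨e, s⟩, ⟨e, e⟩⟩, ⟨⟨s, ⟨s, e⟩⟩, ⟨e, t⟩⟩⟩.
[[μ [γ ψ]] δ] must have type ⟨⟨⟨e, s⟩, ⟨e, e⟩⟩, ⟨⟨s, ⟨s, e⟩⟩, ⟨e, t⟩⟩⟩. The sister δ has type t; that is not a function onto ⟨⟨⟨e, s⟩, ⟨e, e⟩⟩, ⟨⟨s, ⟨s, e⟩⟩, ⟨e, t⟩⟩⟩, so [μ [γ ψ]] must be the functor, of type ⟨t, ⟨⟨⟨e, s⟩, ⟨e, e⟩⟩, ⟨⟨s, ⟨s, e⟩⟩, ⟨e, t⟩⟩⟩⟩.
[μ [γ ψ]] must have type ⟨t, ⟨⟨⟨e, s⟩, ⟨e, e⟩⟩, ⟨⟨s, ⟨s, e⟩⟩, ⟨e, t⟩⟩⟩⟩. The sister [γ ψ] has type ⟨e, s⟩; that is not a function onto ⟨t, ⟨⟨⟨e, s⟩, ⟨e, e⟩⟩, ⟨⟨s, ⟨s, e⟩⟩, ⟨e, t⟩⟩⟩⟩, so μ must be the functor, of type ⟨⟨e, s⟩, ⟨t, ⟨⟨⟨e, s⟩, ⟨e, e⟩⟩, ⟨⟨s, ⟨s, e⟩⟩, ⟨e, t⟩⟩⟩⟩⟩.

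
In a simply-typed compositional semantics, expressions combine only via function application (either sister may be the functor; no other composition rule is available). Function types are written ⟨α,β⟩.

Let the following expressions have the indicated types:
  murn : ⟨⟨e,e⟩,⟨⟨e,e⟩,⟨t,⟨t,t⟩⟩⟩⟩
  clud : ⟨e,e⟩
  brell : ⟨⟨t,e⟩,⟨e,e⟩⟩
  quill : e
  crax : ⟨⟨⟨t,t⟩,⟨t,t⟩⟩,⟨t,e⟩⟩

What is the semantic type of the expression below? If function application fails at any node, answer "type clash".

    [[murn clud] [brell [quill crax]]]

At [murn clud], murn : ⟨⟨e,e⟩,⟨⟨e,e⟩,⟨t,⟨t,t⟩⟩⟩⟩ takes clud : ⟨e,e⟩, giving ⟨⟨e,e⟩,⟨t,⟨t,t⟩⟩⟩.
[quill crax]: e and ⟨⟨⟨t,t⟩,⟨t,t⟩⟩,⟨t,e⟩⟩ cannot combine by function application — type clash.

type clash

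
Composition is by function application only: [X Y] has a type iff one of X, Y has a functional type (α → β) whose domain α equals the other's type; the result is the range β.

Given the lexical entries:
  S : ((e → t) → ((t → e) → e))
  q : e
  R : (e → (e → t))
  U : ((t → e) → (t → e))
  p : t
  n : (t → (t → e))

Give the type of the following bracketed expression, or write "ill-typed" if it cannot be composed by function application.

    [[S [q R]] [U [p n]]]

[q R]: R is (e → (e → t)), q is e; result (e → t).
[S [q R]]: S is ((e → t) → ((t → e) → e)), [q R] is (e → t); result ((t → e) → e).
[p n]: n is (t → (t → e)), p is t; result (t → e).
[U [p n]]: U is ((t → e) → (t → e)), [p n] is (t → e); result (t → e).
[[S [q R]] [U [p n]]]: [S [q R]] is ((t → e) → e), [U [p n]] is (t → e); result e.

e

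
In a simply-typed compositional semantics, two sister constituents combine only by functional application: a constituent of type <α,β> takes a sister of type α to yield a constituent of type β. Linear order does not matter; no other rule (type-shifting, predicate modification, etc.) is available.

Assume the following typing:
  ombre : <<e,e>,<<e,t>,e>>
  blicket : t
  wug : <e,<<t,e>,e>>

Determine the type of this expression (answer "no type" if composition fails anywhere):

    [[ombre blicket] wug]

no type

[ombre blicket]: <<e,e>,<<e,t>,e>> with t — neither is a function whose domain matches the other; composition fails here.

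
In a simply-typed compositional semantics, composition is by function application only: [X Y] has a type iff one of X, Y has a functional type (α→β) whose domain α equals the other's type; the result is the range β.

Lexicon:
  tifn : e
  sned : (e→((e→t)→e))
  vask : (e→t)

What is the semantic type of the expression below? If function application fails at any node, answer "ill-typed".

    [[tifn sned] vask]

e

[tifn sned]: functor sned : (e→((e→t)→e)), argument tifn : e; result ((e→t)→e).
[[tifn sned] vask]: functor [tifn sned] : ((e→t)→e), argument vask : (e→t); result e.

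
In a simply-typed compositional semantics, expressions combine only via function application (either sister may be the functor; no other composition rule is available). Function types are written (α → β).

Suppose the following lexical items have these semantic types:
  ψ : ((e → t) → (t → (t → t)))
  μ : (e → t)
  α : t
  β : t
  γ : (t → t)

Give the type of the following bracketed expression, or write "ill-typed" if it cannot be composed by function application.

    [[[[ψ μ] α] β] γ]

t

[ψ μ]: ψ is ((e → t) → (t → (t → t))), μ is (e → t); result (t → (t → t)).
[[ψ μ] α]: [ψ μ] is (t → (t → t)), α is t; result (t → t).
[[[ψ μ] α] β]: [[ψ μ] α] is (t → t), β is t; result t.
[[[[ψ μ] α] β] γ]: γ is (t → t), [[[ψ μ] α] β] is t; result t.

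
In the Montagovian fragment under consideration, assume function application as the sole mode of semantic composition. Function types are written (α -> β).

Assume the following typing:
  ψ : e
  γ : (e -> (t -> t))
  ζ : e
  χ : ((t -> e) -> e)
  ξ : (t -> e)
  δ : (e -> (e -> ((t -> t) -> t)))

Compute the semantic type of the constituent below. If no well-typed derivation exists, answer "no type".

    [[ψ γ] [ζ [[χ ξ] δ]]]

t

[ψ γ]: functor γ : (e -> (t -> t)), argument ψ : e; result (t -> t).
[χ ξ]: functor χ : ((t -> e) -> e), argument ξ : (t -> e); result e.
[[χ ξ] δ]: functor δ : (e -> (e -> ((t -> t) -> t))), argument [χ ξ] : e; result (e -> ((t -> t) -> t)).
[ζ [[χ ξ] δ]]: functor [[χ ξ] δ] : (e -> ((t -> t) -> t)), argument ζ : e; result ((t -> t) -> t).
[[ψ γ] [ζ [[χ ξ] δ]]]: functor [ζ [[χ ξ] δ]] : ((t -> t) -> t), argument [ψ γ] : (t -> t); result t.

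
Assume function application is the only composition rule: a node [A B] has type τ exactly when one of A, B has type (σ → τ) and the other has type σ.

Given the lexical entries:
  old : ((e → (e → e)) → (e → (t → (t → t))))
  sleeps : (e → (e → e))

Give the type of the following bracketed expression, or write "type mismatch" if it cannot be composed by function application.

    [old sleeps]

(e → (t → (t → t)))

[old sleeps]: old is ((e → (e → e)) → (e → (t → (t → t)))), sleeps is (e → (e → e)); result (e → (t → (t → t))).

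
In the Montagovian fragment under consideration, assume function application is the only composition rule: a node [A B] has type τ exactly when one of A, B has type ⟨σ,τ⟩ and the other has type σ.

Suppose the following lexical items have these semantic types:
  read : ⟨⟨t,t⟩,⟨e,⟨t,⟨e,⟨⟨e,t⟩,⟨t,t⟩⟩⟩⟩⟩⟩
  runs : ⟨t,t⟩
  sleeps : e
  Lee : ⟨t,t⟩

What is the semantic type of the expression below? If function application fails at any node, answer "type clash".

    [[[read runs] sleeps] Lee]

[read runs]: ⟨⟨t,t⟩,⟨e,⟨t,⟨e,⟨⟨e,t⟩,⟨t,t⟩⟩⟩⟩⟩⟩ applied to ⟨t,t⟩ yields ⟨e,⟨t,⟨e,⟨⟨e,t⟩,⟨t,t⟩⟩⟩⟩⟩.
[[read runs] sleeps]: ⟨e,⟨t,⟨e,⟨⟨e,t⟩,⟨t,t⟩⟩⟩⟩⟩ applied to e yields ⟨t,⟨e,⟨⟨e,t⟩,⟨t,t⟩⟩⟩⟩.
[[[read runs] sleeps] Lee]: ⟨t,⟨e,⟨⟨e,t⟩,⟨t,t⟩⟩⟩⟩ with ⟨t,t⟩ — neither is a function whose domain matches the other; composition fails here.

type clash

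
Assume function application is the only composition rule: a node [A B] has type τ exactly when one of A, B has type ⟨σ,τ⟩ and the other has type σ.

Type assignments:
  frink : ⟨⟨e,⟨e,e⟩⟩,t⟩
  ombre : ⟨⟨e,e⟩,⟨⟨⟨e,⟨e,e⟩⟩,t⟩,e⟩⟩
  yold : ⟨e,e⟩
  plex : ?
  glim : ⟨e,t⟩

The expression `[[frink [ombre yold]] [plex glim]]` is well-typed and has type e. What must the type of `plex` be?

For [[frink [ombre yold]] [plex glim]] to have type e with [frink [ombre yold]] of type e, [plex glim] must be the function: [plex glim] : ⟨e,e⟩.
For [plex glim] to have type ⟨e,e⟩ with glim of type ⟨e,t⟩, plex must be the function: plex : ⟨⟨e,t⟩,⟨e,e⟩⟩.

⟨⟨e,t⟩,⟨e,e⟩⟩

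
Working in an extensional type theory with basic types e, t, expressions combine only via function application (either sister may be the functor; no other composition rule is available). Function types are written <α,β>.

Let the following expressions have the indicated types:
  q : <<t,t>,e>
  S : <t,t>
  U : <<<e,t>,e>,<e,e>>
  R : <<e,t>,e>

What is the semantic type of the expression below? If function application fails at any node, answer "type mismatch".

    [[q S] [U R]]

[q S]: q is <<t,t>,e>, S is <t,t>; result e.
[U R]: U is <<<e,t>,e>,<e,e>>, R is <<e,t>,e>; result <e,e>.
[[q S] [U R]]: [U R] is <e,e>, [q S] is e; result e.

e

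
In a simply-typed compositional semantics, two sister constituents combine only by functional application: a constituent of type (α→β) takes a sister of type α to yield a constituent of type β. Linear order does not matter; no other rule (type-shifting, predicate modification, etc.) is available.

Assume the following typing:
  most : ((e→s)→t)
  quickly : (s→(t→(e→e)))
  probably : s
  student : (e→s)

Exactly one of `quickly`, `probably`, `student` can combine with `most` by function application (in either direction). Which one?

student

quickly : (s→(t→(e→e))) — does not combine with most.
probably : s — does not combine with most.
student — combines: most : ((e→s)→t) takes student : (e→s) as argument, giving t.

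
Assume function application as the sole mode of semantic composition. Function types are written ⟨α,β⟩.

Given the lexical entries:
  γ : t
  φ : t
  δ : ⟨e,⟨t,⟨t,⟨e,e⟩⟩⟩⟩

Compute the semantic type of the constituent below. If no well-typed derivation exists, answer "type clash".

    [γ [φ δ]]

type clash

[φ δ]: t and ⟨e,⟨t,⟨t,⟨e,e⟩⟩⟩⟩ cannot combine by function application — type clash.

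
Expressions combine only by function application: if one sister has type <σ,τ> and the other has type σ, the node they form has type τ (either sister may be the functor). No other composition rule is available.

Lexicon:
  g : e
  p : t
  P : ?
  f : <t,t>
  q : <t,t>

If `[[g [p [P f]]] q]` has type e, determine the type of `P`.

<<t,t>,<t,<e,<<t,t>,e>>>>

[[g [p [P f]]] q] must have type e. The sister q has type <t,t>; that is not a function onto e, so [g [p [P f]]] must be the functor, of type <<t,t>,e>.
[g [p [P f]]] must have type <<t,t>,e>. The sister g has type e; that is not a function onto <<t,t>,e>, so [p [P f]] must be the functor, of type <e,<<t,t>,e>>.
[p [P f]] must have type <e,<<t,t>,e>>. The sister p has type t; that is not a function onto <e,<<t,t>,e>>, so [P f] must be the functor, of type <t,<e,<<t,t>,e>>>.
[P f] must have type <t,<e,<<t,t>,e>>>. The sister f has type <t,t>; that is not a function onto <t,<e,<<t,t>,e>>>, so P must be the functor, of type <<t,t>,<t,<e,<<t,t>,e>>>>.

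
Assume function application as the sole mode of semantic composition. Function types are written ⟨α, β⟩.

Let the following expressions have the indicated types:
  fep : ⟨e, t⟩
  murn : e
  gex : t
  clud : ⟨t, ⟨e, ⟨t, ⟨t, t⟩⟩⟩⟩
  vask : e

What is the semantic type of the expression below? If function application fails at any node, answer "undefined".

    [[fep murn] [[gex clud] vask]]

[fep murn]: functor fep : ⟨e, t⟩, argument murn : e; result t.
[gex clud]: functor clud : ⟨t, ⟨e, ⟨t, ⟨t, t⟩⟩⟩⟩, argument gex : t; result ⟨e, ⟨t, ⟨t, t⟩⟩⟩.
[[gex clud] vask]: functor [gex clud] : ⟨e, ⟨t, ⟨t, t⟩⟩⟩, argument vask : e; result ⟨t, ⟨t, t⟩⟩.
[[fep murn] [[gex clud] vask]]: functor [[gex clud] vask] : ⟨t, ⟨t, t⟩⟩, argument [fep murn] : t; result ⟨t, t⟩.

⟨t, t⟩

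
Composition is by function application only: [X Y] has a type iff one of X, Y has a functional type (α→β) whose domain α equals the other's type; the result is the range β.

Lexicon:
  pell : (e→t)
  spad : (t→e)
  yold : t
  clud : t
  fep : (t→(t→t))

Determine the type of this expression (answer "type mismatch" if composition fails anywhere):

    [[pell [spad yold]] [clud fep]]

t

[spad yold]: spad is (t→e), yold is t; result e.
[pell [spad yold]]: pell is (e→t), [spad yold] is e; result t.
[clud fep]: fep is (t→(t→t)), clud is t; result (t→t).
[[pell [spad yold]] [clud fep]]: [clud fep] is (t→t), [pell [spad yold]] is t; result t.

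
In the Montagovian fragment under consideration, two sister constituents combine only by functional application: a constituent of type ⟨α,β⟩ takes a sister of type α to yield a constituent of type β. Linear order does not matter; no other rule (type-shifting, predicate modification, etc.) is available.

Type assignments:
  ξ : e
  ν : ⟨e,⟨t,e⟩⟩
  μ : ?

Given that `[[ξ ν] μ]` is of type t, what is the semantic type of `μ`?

[[ξ ν] μ] must have type t. The sister [ξ ν] has type ⟨t,e⟩; that is not a function onto t, so μ must be the functor, of type ⟨⟨t,e⟩,t⟩.

⟨⟨t,e⟩,t⟩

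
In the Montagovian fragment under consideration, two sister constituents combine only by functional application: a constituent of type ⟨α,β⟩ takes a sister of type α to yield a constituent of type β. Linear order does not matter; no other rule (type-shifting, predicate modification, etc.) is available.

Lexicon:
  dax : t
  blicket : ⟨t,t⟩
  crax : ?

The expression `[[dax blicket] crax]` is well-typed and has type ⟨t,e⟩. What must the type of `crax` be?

⟨t,⟨t,e⟩⟩

For [[dax blicket] crax] to have type ⟨t,e⟩ with [dax blicket] of type t, crax must be the function: crax : ⟨t,⟨t,e⟩⟩.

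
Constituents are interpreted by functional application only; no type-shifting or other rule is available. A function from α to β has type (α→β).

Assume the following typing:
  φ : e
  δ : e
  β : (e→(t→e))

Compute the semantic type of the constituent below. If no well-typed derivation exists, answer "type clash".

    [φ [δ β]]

[δ β]: functor β : (e→(t→e)), argument δ : e; result (t→e).
[φ [δ β]]: e with (t→e) — neither is a function whose domain matches the other; composition fails here.

type clash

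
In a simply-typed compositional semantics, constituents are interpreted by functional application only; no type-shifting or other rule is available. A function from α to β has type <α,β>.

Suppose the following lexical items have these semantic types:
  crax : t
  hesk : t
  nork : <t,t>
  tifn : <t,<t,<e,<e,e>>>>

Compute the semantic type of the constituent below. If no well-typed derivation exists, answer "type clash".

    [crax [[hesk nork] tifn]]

[hesk nork]: functor nork : <t,t>, argument hesk : t; result t.
[[hesk nork] tifn]: functor tifn : <t,<t,<e,<e,e>>>>, argument [hesk nork] : t; result <t,<e,<e,e>>>.
[crax [[hesk nork] tifn]]: functor [[hesk nork] tifn] : <t,<e,<e,e>>>, argument crax : t; result <e,<e,e>>.

<e,<e,e>>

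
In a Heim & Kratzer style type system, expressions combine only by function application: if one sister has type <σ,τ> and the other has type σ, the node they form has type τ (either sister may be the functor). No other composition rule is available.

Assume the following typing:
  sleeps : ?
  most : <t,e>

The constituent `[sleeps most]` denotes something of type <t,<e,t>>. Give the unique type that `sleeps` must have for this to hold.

[sleeps most] must have type <t,<e,t>>. The sister most has type <t,e>; that is not a function onto <t,<e,t>>, so sleeps must be the functor, of type <<t,e>,<t,<e,t>>>.

<<t,e>,<t,<e,t>>>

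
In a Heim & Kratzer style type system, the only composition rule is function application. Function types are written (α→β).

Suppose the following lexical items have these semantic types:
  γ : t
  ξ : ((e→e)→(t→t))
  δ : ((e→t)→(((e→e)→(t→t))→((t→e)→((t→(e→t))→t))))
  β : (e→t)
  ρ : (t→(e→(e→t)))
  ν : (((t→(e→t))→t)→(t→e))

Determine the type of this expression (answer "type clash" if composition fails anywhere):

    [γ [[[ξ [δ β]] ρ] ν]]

[δ β]: functor δ : ((e→t)→(((e→e)→(t→t))→((t→e)→((t→(e→t))→t)))), argument β : (e→t); result (((e→e)→(t→t))→((t→e)→((t→(e→t))→t))).
[ξ [δ β]]: functor [δ β] : (((e→e)→(t→t))→((t→e)→((t→(e→t))→t))), argument ξ : ((e→e)→(t→t)); result ((t→e)→((t→(e→t))→t)).
[[ξ [δ β]] ρ]: ((t→e)→((t→(e→t))→t)) and (t→(e→(e→t))) cannot combine by function application — type clash.

type clash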